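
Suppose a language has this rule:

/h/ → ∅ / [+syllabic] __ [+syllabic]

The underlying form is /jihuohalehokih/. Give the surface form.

/h/ occurs between vowels /i/ and /u/, so it deletes.
/h/ occurs between vowels /o/ and /a/, so it deletes.
/h/ occurs between vowels /e/ and /o/, so it deletes.
Surface form: [jiuoaleokih].

jiuoaleokih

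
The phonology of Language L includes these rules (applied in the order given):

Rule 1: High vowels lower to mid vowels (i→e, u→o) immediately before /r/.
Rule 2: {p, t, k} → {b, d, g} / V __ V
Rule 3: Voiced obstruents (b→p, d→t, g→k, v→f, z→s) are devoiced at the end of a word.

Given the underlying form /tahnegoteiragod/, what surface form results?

Rule 1 (pre-rhotic lowering): /i/ is a high vowel immediately before /r/, so it lowers to [e]. /tahnegoteiragod/ → tahnegoteeragod.
Rule 2 (intervocalic voicing): /t/ is a voiceless stop between vowels /o/ and /e/, so it voices to [d]. /tahnegoteeragod/ → tahnegodeeragod.
Rule 3 (final devoicing): /d/ is a voiced obstruent in word-final position, so it devoices to [t]. /tahnegodeeragod/ → tahnegodeeragot.

tahnegodeeragot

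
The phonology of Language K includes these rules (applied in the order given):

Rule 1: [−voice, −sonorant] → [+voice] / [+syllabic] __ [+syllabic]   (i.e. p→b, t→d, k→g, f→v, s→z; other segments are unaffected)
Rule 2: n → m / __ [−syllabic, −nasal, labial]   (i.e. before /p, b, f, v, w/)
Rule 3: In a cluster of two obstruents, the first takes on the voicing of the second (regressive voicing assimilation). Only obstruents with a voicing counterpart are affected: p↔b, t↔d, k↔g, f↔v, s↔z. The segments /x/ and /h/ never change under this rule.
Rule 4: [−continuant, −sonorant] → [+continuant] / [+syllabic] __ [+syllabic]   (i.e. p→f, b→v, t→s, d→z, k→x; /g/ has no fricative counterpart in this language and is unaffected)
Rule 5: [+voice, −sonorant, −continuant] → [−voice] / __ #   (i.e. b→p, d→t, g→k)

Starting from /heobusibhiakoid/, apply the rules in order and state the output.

heovuziphiagoit

Rule 1 (intervocalic voicing): /s/ is a voiceless obstruent between vowels /u/ and /i/, so it voices to [z]. /k/ is a voiceless obstruent between vowels /a/ and /o/, so it voices to [g]. /heobusibhiakoid/ → heobuzibhiagoid.
Rule 2 (nasal place assimilation): no segment meets the environment; /heobuzibhiagoid/ is unchanged.
Rule 3 (regressive voicing assimilation): /b/ precedes the voiceless obstruent /h/, so it devoices to [p] by assimilation. /heobuzibhiagoid/ → heobuziphiagoid.
Rule 4 (intervocalic spirantization): /b/ is a stop between vowels /o/ and /u/, so it spirantizes to the fricative [v]. /heobuziphiagoid/ → heovuziphiagoid.
Rule 5 (final devoicing): /d/ is a voiced stop in word-final position, so it devoices to [t]. /heovuziphiagoid/ → heovuziphiagoit.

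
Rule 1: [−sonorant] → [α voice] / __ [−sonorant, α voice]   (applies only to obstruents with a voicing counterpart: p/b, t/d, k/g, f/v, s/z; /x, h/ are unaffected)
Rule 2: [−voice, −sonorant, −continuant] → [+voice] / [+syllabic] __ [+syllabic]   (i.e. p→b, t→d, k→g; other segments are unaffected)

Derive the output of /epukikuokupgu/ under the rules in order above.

Rule 1 (regressive voicing assimilation): /p/ precedes the voiced obstruent /g/, so it voices to [b] by assimilation. /epukikuokupgu/ → epukikuokubgu.
Rule 2 (intervocalic voicing): /p/ is a voiceless stop between vowels /e/ and /u/, so it voices to [b]. /k/ is a voiceless stop between vowels /u/ and /i/, so it voices to [g]. /k/ is a voiceless stop between vowels /i/ and /u/, so it voices to [g]. /k/ is a voiceless stop between vowels /o/ and /u/, so it voices to [g]. /epukikuokubgu/ → ebugiguogubgu.

ebugiguogubgu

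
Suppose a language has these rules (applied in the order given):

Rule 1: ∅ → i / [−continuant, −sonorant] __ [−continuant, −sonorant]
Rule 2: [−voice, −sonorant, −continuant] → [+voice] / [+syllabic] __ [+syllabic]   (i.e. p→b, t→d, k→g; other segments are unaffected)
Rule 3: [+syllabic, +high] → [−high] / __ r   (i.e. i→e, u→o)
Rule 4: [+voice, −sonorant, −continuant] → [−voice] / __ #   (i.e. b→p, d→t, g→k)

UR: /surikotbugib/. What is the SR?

Rule 1 (stop-cluster i-epenthesis): /t/ and /b/ form a stop–stop cluster, so [i] is inserted between them. /surikotbugib/ → surikotibugib.
Rule 2 (intervocalic voicing): /k/ is a voiceless stop between vowels /i/ and /o/, so it voices to [g]. /t/ is a voiceless stop between vowels /o/ and /i/, so it voices to [d]. /surikotibugib/ → surigodibugib.
Rule 3 (pre-rhotic lowering): /u/ is a high vowel immediately before /r/, so it lowers to [o]. /surigodibugib/ → sorigodibugib.
Rule 4 (final devoicing): /b/ is a voiced stop in word-final position, so it devoices to [p]. /sorigodibugib/ → sorigodibugip.

sorigodibugip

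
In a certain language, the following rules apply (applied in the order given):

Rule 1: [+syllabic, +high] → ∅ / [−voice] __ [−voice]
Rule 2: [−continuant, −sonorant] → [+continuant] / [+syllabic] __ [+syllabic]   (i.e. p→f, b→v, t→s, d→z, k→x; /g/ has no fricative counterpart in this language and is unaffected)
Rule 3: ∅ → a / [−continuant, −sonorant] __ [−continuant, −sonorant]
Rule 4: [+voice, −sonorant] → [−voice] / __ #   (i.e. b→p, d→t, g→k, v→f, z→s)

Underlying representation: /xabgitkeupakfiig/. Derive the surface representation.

xabagitakeufakfiik

Rule 1 (high vowel syncope): no segment meets the environment; /xabgitkeupakfiig/ is unchanged.
Rule 2 (intervocalic spirantization): /p/ is a stop between vowels /u/ and /a/, so it spirantizes to the fricative [f]. /xabgitkeupakfiig/ → xabgitkeufakfiig.
Rule 3 (stop-cluster a-epenthesis): /b/ and /g/ form a stop–stop cluster, so [a] is inserted between them. /t/ and /k/ form a stop–stop cluster, so [a] is inserted between them. /xabgitkeufakfiig/ → xabagitakeufakfiig.
Rule 4 (final devoicing): /g/ is a voiced obstruent in word-final position, so it devoices to [k]. /xabagitakeufakfiig/ → xabagitakeufakfiik.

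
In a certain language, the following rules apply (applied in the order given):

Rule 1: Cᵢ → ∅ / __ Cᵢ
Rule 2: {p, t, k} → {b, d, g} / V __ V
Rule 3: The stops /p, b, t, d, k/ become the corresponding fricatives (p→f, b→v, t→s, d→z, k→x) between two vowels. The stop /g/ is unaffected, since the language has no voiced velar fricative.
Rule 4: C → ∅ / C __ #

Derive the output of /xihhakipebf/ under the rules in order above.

xihagiveb

Rule 1 (degemination): /hh/ is a geminate; the first /h/ deletes. /xihhakipebf/ → xihakipebf.
Rule 2 (intervocalic voicing): /k/ is a voiceless stop between vowels /a/ and /i/, so it voices to [g]. /p/ is a voiceless stop between vowels /i/ and /e/, so it voices to [b]. /xihakipebf/ → xihagibebf.
Rule 3 (intervocalic spirantization): /b/ is a stop between vowels /i/ and /e/, so it spirantizes to the fricative [v]. /xihagibebf/ → xihagivebf.
Rule 4 (final cluster simplification): /f/ is the second consonant of a word-final cluster /bf/, so it deletes. /xihagivebf/ → xihagiveb.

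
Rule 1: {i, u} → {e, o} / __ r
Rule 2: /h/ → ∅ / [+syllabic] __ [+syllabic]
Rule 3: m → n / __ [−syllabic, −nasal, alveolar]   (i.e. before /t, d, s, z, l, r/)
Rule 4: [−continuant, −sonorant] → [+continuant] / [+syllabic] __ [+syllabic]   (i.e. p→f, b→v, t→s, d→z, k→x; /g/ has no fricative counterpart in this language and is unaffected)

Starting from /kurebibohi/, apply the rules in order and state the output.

korevivoi

Rule 1 (pre-rhotic lowering): /u/ is a high vowel immediately before /r/, so it lowers to [o]. /kurebibohi/ → korebibohi.
Rule 2 (intervocalic h-deletion): /h/ occurs between vowels /o/ and /i/, so it deletes. /korebibohi/ → korebiboi.
Rule 3 (nasal place assimilation): no segment meets the environment; /korebiboi/ is unchanged.
Rule 4 (intervocalic spirantization): /b/ is a stop between vowels /e/ and /i/, so it spirantizes to the fricative [v]. /b/ is a stop between vowels /i/ and /o/, so it spirantizes to the fricative [v]. /korebiboi/ → korevivoi.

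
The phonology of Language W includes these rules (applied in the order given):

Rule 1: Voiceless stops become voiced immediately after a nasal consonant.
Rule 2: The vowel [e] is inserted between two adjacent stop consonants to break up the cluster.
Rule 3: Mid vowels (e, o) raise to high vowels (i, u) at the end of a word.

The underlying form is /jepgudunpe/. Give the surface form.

Rule 1 (post-nasal voicing): /p/ is a voiceless stop immediately after the nasal /n/, so it voices to [b]. /jepgudunpe/ → jepgudunbe.
Rule 2 (stop-cluster e-epenthesis): /p/ and /g/ form a stop–stop cluster, so [e] is inserted between them. /jepgudunbe/ → jepegudunbe.
Rule 3 (final vowel raising): /e/ is a mid vowel in word-final position, so it raises to [i]. /jepegudunbe/ → jepegudunbi.

jepegudunbi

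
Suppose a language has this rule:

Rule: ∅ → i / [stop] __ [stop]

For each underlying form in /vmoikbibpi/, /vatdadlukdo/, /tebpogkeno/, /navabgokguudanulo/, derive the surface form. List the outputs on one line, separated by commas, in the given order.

vmoikibibipi, vatidadlukido, tebipogikeno, navabigokiguudanulo

/vmoikbibpi/: /k/ and /b/ form a stop–stop cluster, so [i] is inserted between them. /b/ and /p/ form a stop–stop cluster, so [i] is inserted between them. → [vmoikibibipi].
/vatdadlukdo/: /t/ and /d/ form a stop–stop cluster, so [i] is inserted between them. /k/ and /d/ form a stop–stop cluster, so [i] is inserted between them. → [vatidadlukido].
/tebpogkeno/: /b/ and /p/ form a stop–stop cluster, so [i] is inserted between them. /g/ and /k/ form a stop–stop cluster, so [i] is inserted between them. → [tebipogikeno].
/navabgokguudanulo/: /b/ and /g/ form a stop–stop cluster, so [i] is inserted between them. /k/ and /g/ form a stop–stop cluster, so [i] is inserted between them. → [navabigokiguudanulo].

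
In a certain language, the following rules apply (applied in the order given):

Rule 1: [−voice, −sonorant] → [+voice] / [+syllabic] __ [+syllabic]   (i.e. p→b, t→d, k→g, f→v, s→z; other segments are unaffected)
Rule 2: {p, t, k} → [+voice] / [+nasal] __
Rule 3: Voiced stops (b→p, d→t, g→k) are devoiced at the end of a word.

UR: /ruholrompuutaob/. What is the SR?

ruholrombuudaop

Rule 1 (intervocalic voicing): /t/ is a voiceless obstruent between vowels /u/ and /a/, so it voices to [d]. /ruholrompuutaob/ → ruholrompuudaob.
Rule 2 (post-nasal voicing): /p/ is a voiceless stop immediately after the nasal /m/, so it voices to [b]. /ruholrompuudaob/ → ruholrombuudaob.
Rule 3 (final devoicing): /b/ is a voiced stop in word-final position, so it devoices to [p]. /ruholrombuudaob/ → ruholrombuudaop.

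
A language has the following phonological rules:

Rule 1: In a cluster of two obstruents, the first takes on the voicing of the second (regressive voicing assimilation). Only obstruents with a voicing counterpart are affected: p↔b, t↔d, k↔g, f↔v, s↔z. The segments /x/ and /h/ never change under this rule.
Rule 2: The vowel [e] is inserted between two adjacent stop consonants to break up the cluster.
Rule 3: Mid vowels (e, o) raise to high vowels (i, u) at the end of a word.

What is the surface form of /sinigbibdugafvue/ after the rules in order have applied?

sinigebibedugavvui

Rule 1 (regressive voicing assimilation): /f/ precedes the voiced obstruent /v/, so it voices to [v] by assimilation. /sinigbibdugafvue/ → sinigbibdugavvue.
Rule 2 (stop-cluster e-epenthesis): /g/ and /b/ form a stop–stop cluster, so [e] is inserted between them. /b/ and /d/ form a stop–stop cluster, so [e] is inserted between them. /sinigbibdugavvue/ → sinigebibedugavvue.
Rule 3 (final vowel raising): /e/ is a mid vowel in word-final position, so it raises to [i]. /sinigebibedugavvue/ → sinigebibedugavvui.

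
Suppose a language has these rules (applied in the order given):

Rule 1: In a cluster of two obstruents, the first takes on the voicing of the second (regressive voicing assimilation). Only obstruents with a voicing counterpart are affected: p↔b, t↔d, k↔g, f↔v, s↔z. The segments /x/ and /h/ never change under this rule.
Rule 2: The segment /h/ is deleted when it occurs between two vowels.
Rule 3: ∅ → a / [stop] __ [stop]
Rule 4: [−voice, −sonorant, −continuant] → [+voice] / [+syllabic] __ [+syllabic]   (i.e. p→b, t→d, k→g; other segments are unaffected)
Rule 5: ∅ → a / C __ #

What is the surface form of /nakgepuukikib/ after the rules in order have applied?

nagagebuugigiba

Rule 1 (regressive voicing assimilation): /k/ precedes the voiced obstruent /g/, so it voices to [g] by assimilation. /nakgepuukikib/ → naggepuukikib.
Rule 2 (intervocalic h-deletion): no segment meets the environment; /naggepuukikib/ is unchanged.
Rule 3 (stop-cluster a-epenthesis): /g/ and /g/ form a stop–stop cluster, so [a] is inserted between them. /naggepuukikib/ → nagagepuukikib.
Rule 4 (intervocalic voicing): /p/ is a voiceless stop between vowels /e/ and /u/, so it voices to [b]. /k/ is a voiceless stop between vowels /u/ and /i/, so it voices to [g]. /k/ is a voiceless stop between vowels /i/ and /i/, so it voices to [g]. /nagagepuukikib/ → nagagebuugigib.
Rule 5 (final a-epenthesis): the form ends in the consonant /b/, so [a] is inserted word-finally. /nagagebuugigib/ → nagagebuugigiba.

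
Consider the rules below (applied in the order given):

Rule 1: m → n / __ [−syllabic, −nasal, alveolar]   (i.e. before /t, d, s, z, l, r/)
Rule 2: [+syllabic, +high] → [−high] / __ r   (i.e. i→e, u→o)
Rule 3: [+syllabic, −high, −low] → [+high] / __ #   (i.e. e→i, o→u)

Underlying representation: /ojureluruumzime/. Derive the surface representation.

ojoreloruunzimi

Rule 1 (nasal place assimilation): /m/ precedes the alveolar consonant /z/, so it assimilates in place to [n]. /ojureluruumzime/ → ojureluruunzime.
Rule 2 (pre-rhotic lowering): /u/ is a high vowel immediately before /r/, so it lowers to [o]. /u/ is a high vowel immediately before /r/, so it lowers to [o]. /ojureluruunzime/ → ojoreloruunzime.
Rule 3 (final vowel raising): /e/ is a mid vowel in word-final position, so it raises to [i]. /ojoreloruunzime/ → ojoreloruunzimi.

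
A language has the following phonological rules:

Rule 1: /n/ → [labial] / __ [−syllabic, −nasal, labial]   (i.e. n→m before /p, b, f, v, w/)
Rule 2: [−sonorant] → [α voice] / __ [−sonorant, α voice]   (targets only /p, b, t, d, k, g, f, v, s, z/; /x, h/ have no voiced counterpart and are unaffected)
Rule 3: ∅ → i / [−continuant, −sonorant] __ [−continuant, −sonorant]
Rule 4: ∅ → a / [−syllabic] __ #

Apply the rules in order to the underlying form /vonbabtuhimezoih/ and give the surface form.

Rule 1 (nasal place assimilation): /n/ precedes the labial consonant /b/, so it assimilates in place to [m]. /vonbabtuhimezoih/ → vombabtuhimezoih.
Rule 2 (regressive voicing assimilation): /b/ precedes the voiceless obstruent /t/, so it devoices to [p] by assimilation. /vombabtuhimezoih/ → vombaptuhimezoih.
Rule 3 (stop-cluster i-epenthesis): /p/ and /t/ form a stop–stop cluster, so [i] is inserted between them. /vombaptuhimezoih/ → vombapituhimezoih.
Rule 4 (final a-epenthesis): the form ends in the consonant /h/, so [a] is inserted word-finally. /vombapituhimezoih/ → vombapituhimezoiha.

vombapituhimezoiha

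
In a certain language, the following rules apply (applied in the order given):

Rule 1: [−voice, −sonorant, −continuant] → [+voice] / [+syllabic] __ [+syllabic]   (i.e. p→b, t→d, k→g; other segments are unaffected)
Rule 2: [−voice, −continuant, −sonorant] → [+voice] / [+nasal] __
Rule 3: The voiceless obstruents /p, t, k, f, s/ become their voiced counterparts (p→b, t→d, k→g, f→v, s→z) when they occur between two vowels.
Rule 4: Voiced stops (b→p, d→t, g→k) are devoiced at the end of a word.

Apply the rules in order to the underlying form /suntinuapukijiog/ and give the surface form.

sundinuabugijiok

Rule 1 (intervocalic voicing): /p/ is a voiceless stop between vowels /a/ and /u/, so it voices to [b]. /k/ is a voiceless stop between vowels /u/ and /i/, so it voices to [g]. /suntinuapukijiog/ → suntinuabugijiog.
Rule 2 (post-nasal voicing): /t/ is a voiceless stop immediately after the nasal /n/, so it voices to [d]. /suntinuabugijiog/ → sundinuabugijiog.
Rule 3 (intervocalic voicing): no segment meets the environment; /sundinuabugijiog/ is unchanged.
Rule 4 (final devoicing): /g/ is a voiced stop in word-final position, so it devoices to [k]. /sundinuabugijiog/ → sundinuabugijiok.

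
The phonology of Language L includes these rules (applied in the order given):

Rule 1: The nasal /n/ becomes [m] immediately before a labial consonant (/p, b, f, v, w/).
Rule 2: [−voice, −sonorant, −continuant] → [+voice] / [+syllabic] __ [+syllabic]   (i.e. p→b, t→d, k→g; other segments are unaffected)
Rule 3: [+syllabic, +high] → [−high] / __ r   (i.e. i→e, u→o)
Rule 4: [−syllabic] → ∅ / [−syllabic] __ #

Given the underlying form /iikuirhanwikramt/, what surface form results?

Rule 1 (nasal place assimilation): /n/ precedes the labial consonant /w/, so it assimilates in place to [m]. /iikuirhanwikramt/ → iikuirhamwikramt.
Rule 2 (intervocalic voicing): /k/ is a voiceless stop between vowels /i/ and /u/, so it voices to [g]. /iikuirhamwikramt/ → iiguirhamwikramt.
Rule 3 (pre-rhotic lowering): /i/ is a high vowel immediately before /r/, so it lowers to [e]. /iiguirhamwikramt/ → iiguerhamwikramt.
Rule 4 (final cluster simplification): /t/ is the second consonant of a word-final cluster /mt/, so it deletes. /iiguerhamwikramt/ → iiguerhamwikram.

iiguerhamwikram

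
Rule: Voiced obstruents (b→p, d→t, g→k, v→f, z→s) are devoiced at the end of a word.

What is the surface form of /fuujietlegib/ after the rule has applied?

Scanning /fuujietlegib/: /g/ at position 10 is not in the conditioning environment; /b/ is a voiced obstruent in word-final position, so it devoices to [p].
Result: [fuujietlegip].

fuujietlegip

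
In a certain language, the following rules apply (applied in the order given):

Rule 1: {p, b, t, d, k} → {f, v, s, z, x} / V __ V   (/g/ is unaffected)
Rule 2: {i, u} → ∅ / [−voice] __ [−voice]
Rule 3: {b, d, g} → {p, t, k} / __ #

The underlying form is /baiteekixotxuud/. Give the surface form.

baiseexxotxuut

Rule 1 (intervocalic spirantization): /t/ is a stop between vowels /i/ and /e/, so it spirantizes to the fricative [s]. /k/ is a stop between vowels /e/ and /i/, so it spirantizes to the fricative [x]. /baiteekixotxuud/ → baiseexixotxuud.
Rule 2 (high vowel syncope): /i/ is a high vowel flanked by voiceless consonants /x/ and /x/, so it deletes. /baiseexixotxuud/ → baiseexxotxuud.
Rule 3 (final devoicing): /d/ is a voiced stop in word-final position, so it devoices to [t]. /baiseexxotxuud/ → baiseexxotxuut.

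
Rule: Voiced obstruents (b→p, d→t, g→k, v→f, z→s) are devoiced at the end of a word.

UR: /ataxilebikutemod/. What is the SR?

/d/ is a voiced obstruent in word-final position, so it devoices to [t].
The other instance of /b/ does not occur in the required environment and remains unchanged.
Surface form: [ataxilebikutemot].

ataxilebikutemot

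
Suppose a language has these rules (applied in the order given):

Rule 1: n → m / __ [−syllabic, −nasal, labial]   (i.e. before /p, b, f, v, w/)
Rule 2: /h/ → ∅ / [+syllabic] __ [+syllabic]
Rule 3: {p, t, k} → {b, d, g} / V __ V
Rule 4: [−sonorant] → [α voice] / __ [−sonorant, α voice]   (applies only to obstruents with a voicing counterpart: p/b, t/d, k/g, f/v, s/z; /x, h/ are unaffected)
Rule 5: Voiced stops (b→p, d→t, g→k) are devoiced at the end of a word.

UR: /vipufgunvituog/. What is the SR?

Rule 1 (nasal place assimilation): /n/ precedes the labial consonant /v/, so it assimilates in place to [m]. /vipufgunvituog/ → vipufgumvituog.
Rule 2 (intervocalic h-deletion): no segment meets the environment; /vipufgumvituog/ is unchanged.
Rule 3 (intervocalic voicing): /p/ is a voiceless stop between vowels /i/ and /u/, so it voices to [b]. /t/ is a voiceless stop between vowels /i/ and /u/, so it voices to [d]. /vipufgumvituog/ → vibufgumviduog.
Rule 4 (regressive voicing assimilation): /f/ precedes the voiced obstruent /g/, so it voices to [v] by assimilation. /vibufgumviduog/ → vibuvgumviduog.
Rule 5 (final devoicing): /g/ is a voiced stop in word-final position, so it devoices to [k]. /vibuvgumviduog/ → vibuvgumviduok.

vibuvgumviduok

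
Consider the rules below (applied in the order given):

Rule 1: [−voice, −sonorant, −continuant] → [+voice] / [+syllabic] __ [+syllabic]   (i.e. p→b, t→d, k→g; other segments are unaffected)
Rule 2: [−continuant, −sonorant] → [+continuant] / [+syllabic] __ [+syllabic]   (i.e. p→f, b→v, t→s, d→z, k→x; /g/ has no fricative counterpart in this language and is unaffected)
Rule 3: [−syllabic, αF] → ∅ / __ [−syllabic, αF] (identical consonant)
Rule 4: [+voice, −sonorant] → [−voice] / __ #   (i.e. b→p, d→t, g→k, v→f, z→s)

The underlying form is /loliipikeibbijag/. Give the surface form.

loliivigeibijak

Rule 1 (intervocalic voicing): /p/ is a voiceless stop between vowels /i/ and /i/, so it voices to [b]. /k/ is a voiceless stop between vowels /i/ and /e/, so it voices to [g]. /loliipikeibbijag/ → loliibigeibbijag.
Rule 2 (intervocalic spirantization): /b/ is a stop between vowels /i/ and /i/, so it spirantizes to the fricative [v]. /loliibigeibbijag/ → loliivigeibbijag.
Rule 3 (degemination): /bb/ is a geminate; the first /b/ deletes. /loliivigeibbijag/ → loliivigeibijag.
Rule 4 (final devoicing): /g/ is a voiced obstruent in word-final position, so it devoices to [k]. /loliivigeibijag/ → loliivigeibijak.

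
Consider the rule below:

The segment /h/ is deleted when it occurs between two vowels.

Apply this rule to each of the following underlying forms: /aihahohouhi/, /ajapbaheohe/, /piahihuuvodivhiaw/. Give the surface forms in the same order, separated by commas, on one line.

aiaooui, ajapbaeoe, piaiuuvodivhiaw

/aihahohouhi/: /h/ occurs between vowels /i/ and /a/, so it deletes. /h/ occurs between vowels /a/ and /o/, so it deletes. /h/ occurs between vowels /o/ and /o/, so it deletes. /h/ occurs between vowels /u/ and /i/, so it deletes. → [aiaooui].
/ajapbaheohe/: /h/ occurs between vowels /a/ and /e/, so it deletes. /h/ occurs between vowels /o/ and /e/, so it deletes. → [ajapbaeoe].
/piahihuuvodivhiaw/: /h/ occurs between vowels /a/ and /i/, so it deletes. /h/ occurs between vowels /i/ and /u/, so it deletes. → [piaiuuvodivhiaw].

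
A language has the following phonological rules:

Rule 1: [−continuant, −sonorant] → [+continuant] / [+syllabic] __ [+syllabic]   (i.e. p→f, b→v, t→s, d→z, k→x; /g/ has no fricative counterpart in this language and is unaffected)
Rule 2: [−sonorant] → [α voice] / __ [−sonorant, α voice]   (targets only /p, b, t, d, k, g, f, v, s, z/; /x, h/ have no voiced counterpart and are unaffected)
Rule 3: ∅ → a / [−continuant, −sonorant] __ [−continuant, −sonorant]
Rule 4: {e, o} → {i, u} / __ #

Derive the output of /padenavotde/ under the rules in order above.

pazenavodadi

Rule 1 (intervocalic spirantization): /d/ is a stop between vowels /a/ and /e/, so it spirantizes to the fricative [z]. /padenavotde/ → pazenavotde.
Rule 2 (regressive voicing assimilation): /t/ precedes the voiced obstruent /d/, so it voices to [d] by assimilation. /pazenavotde/ → pazenavodde.
Rule 3 (stop-cluster a-epenthesis): /d/ and /d/ form a stop–stop cluster, so [a] is inserted between them. /pazenavodde/ → pazenavodade.
Rule 4 (final vowel raising): /e/ is a mid vowel in word-final position, so it raises to [i]. /pazenavodade/ → pazenavodadi.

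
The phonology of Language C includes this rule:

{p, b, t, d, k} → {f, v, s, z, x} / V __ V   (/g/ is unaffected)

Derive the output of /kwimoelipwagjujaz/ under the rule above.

kwimoelipwagjujaz

No segment of /kwimoelipwagjujaz/ meets the structural description of the rule, so the form surfaces unchanged.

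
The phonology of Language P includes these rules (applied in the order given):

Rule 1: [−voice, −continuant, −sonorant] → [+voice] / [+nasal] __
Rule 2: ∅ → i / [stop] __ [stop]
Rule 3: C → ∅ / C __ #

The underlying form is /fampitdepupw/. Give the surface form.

fambitidepup

Rule 1 (post-nasal voicing): /p/ is a voiceless stop immediately after the nasal /m/, so it voices to [b]. /fampitdepupw/ → fambitdepupw.
Rule 2 (stop-cluster i-epenthesis): /t/ and /d/ form a stop–stop cluster, so [i] is inserted between them. /fambitdepupw/ → fambitidepupw.
Rule 3 (final cluster simplification): /w/ is the second consonant of a word-final cluster /pw/, so it deletes. /fambitidepupw/ → fambitidepup.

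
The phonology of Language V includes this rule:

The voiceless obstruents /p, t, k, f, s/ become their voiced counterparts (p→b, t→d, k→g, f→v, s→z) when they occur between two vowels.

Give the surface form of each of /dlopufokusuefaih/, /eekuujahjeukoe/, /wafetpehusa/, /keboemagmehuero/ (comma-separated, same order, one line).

/dlopufokusuefaih/: /p/ is a voiceless obstruent between vowels /o/ and /u/, so it voices to [b]. /f/ is a voiceless obstruent between vowels /u/ and /o/, so it voices to [v]. /k/ is a voiceless obstruent between vowels /o/ and /u/, so it voices to [g]. /s/ is a voiceless obstruent between vowels /u/ and /u/, so it voices to [z]. /f/ is a voiceless obstruent between vowels /e/ and /a/, so it voices to [v]. → [dlobuvoguzuevaih].
/eekuujahjeukoe/: /k/ is a voiceless obstruent between vowels /e/ and /u/, so it voices to [g]. /k/ is a voiceless obstruent between vowels /u/ and /o/, so it voices to [g]. → [eeguujahjeugoe].
/wafetpehusa/: /f/ is a voiceless obstruent between vowels /a/ and /e/, so it voices to [v]. /s/ is a voiceless obstruent between vowels /u/ and /a/, so it voices to [z]. → [wavetpehuza].
/keboemagmehuero/: the rule's environment is not met; surfaces unchanged as [keboemagmehuero].

dlobuvoguzuevaih, eeguujahjeugoe, wavetpehuza, keboemagmehuero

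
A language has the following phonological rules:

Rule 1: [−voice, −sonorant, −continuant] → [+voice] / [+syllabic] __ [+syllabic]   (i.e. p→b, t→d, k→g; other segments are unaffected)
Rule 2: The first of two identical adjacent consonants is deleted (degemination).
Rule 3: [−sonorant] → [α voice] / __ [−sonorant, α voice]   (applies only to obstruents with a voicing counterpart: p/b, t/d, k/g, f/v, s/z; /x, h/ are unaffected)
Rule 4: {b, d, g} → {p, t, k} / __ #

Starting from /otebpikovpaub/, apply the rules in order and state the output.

Rule 1 (intervocalic voicing): /t/ is a voiceless stop between vowels /o/ and /e/, so it voices to [d]. /k/ is a voiceless stop between vowels /i/ and /o/, so it voices to [g]. /otebpikovpaub/ → odebpigovpaub.
Rule 2 (degemination): no segment meets the environment; /odebpigovpaub/ is unchanged.
Rule 3 (regressive voicing assimilation): /b/ precedes the voiceless obstruent /p/, so it devoices to [p] by assimilation. /v/ precedes the voiceless obstruent /p/, so it devoices to [f] by assimilation. /odebpigovpaub/ → odeppigofpaub.
Rule 4 (final devoicing): /b/ is a voiced stop in word-final position, so it devoices to [p]. /odeppigofpaub/ → odeppigofpaup.

odeppigofpaup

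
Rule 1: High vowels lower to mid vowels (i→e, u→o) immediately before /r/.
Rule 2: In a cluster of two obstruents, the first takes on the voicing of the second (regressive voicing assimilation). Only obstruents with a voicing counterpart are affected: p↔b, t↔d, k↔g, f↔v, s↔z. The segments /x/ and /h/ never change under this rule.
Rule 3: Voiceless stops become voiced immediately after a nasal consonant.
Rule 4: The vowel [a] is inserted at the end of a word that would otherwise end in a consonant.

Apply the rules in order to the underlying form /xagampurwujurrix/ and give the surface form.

Rule 1 (pre-rhotic lowering): /u/ is a high vowel immediately before /r/, so it lowers to [o]. /u/ is a high vowel immediately before /r/, so it lowers to [o]. /xagampurwujurrix/ → xagamporwujorrix.
Rule 2 (regressive voicing assimilation): no segment meets the environment; /xagamporwujorrix/ is unchanged.
Rule 3 (post-nasal voicing): /p/ is a voiceless stop immediately after the nasal /m/, so it voices to [b]. /xagamporwujorrix/ → xagamborwujorrix.
Rule 4 (final a-epenthesis): the form ends in the consonant /x/, so [a] is inserted word-finally. /xagamborwujorrix/ → xagamborwujorrixa.

xagamborwujorrixa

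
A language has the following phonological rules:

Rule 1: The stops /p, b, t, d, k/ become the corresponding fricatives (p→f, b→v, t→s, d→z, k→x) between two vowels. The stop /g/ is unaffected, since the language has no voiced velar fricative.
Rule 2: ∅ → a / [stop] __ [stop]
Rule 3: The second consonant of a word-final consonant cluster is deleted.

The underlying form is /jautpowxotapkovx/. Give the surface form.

Rule 1 (intervocalic spirantization): /t/ is a stop between vowels /o/ and /a/, so it spirantizes to the fricative [s]. /jautpowxotapkovx/ → jautpowxosapkovx.
Rule 2 (stop-cluster a-epenthesis): /t/ and /p/ form a stop–stop cluster, so [a] is inserted between them. /p/ and /k/ form a stop–stop cluster, so [a] is inserted between them. /jautpowxosapkovx/ → jautapowxosapakovx.
Rule 3 (final cluster simplification): /x/ is the second consonant of a word-final cluster /vx/, so it deletes. /jautapowxosapakovx/ → jautapowxosapakov.

jautapowxosapakov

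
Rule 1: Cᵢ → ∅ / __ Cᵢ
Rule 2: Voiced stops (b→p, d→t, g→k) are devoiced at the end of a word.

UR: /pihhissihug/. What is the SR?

Rule 1 (degemination): /hh/ is a geminate; the first /h/ deletes. /ss/ is a geminate; the first /s/ deletes. /pihhissihug/ → pihisihug.
Rule 2 (final devoicing): /g/ is a voiced stop in word-final position, so it devoices to [k]. /pihisihug/ → pihisihuk.

pihisihuk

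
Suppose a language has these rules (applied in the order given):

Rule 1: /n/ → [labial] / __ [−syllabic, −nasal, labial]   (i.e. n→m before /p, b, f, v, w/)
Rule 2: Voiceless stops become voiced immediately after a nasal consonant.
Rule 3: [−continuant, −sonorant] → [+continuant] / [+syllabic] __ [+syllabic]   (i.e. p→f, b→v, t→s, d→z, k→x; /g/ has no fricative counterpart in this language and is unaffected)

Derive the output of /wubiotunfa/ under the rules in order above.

Rule 1 (nasal place assimilation): /n/ precedes the labial consonant /f/, so it assimilates in place to [m]. /wubiotunfa/ → wubiotumfa.
Rule 2 (post-nasal voicing): no segment meets the environment; /wubiotumfa/ is unchanged.
Rule 3 (intervocalic spirantization): /b/ is a stop between vowels /u/ and /i/, so it spirantizes to the fricative [v]. /t/ is a stop between vowels /o/ and /u/, so it spirantizes to the fricative [s]. /wubiotumfa/ → wuviosumfa.

wuviosumfa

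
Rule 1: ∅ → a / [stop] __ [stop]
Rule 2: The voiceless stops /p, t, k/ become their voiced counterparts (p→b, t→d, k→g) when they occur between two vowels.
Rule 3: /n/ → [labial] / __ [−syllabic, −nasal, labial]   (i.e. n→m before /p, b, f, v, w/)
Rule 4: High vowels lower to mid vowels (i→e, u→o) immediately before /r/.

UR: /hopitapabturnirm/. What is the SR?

Rule 1 (stop-cluster a-epenthesis): /b/ and /t/ form a stop–stop cluster, so [a] is inserted between them. /hopitapabturnirm/ → hopitapabaturnirm.
Rule 2 (intervocalic voicing): /p/ is a voiceless stop between vowels /o/ and /i/, so it voices to [b]. /t/ is a voiceless stop between vowels /i/ and /a/, so it voices to [d]. /p/ is a voiceless stop between vowels /a/ and /a/, so it voices to [b]. /t/ is a voiceless stop between vowels /a/ and /u/, so it voices to [d]. /hopitapabaturnirm/ → hobidababadurnirm.
Rule 3 (nasal place assimilation): no segment meets the environment; /hobidababadurnirm/ is unchanged.
Rule 4 (pre-rhotic lowering): /u/ is a high vowel immediately before /r/, so it lowers to [o]. /i/ is a high vowel immediately before /r/, so it lowers to [e]. /hobidababadurnirm/ → hobidababadornerm.

hobidababadornerm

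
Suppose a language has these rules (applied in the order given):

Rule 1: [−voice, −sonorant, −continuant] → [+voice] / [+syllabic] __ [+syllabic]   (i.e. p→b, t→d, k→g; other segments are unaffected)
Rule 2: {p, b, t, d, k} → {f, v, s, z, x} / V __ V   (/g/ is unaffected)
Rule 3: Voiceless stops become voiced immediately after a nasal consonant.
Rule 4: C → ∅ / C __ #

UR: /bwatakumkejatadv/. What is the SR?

Rule 1 (intervocalic voicing): /t/ is a voiceless stop between vowels /a/ and /a/, so it voices to [d]. /k/ is a voiceless stop between vowels /a/ and /u/, so it voices to [g]. /t/ is a voiceless stop between vowels /a/ and /a/, so it voices to [d]. /bwatakumkejatadv/ → bwadagumkejadadv.
Rule 2 (intervocalic spirantization): /d/ is a stop between vowels /a/ and /a/, so it spirantizes to the fricative [z]. /d/ is a stop between vowels /a/ and /a/, so it spirantizes to the fricative [z]. /bwadagumkejadadv/ → bwazagumkejazadv.
Rule 3 (post-nasal voicing): /k/ is a voiceless stop immediately after the nasal /m/, so it voices to [g]. /bwazagumkejazadv/ → bwazagumgejazadv.
Rule 4 (final cluster simplification): /v/ is the second consonant of a word-final cluster /dv/, so it deletes. /bwazagumgejazadv/ → bwazagumgejazad.

bwazagumgejazad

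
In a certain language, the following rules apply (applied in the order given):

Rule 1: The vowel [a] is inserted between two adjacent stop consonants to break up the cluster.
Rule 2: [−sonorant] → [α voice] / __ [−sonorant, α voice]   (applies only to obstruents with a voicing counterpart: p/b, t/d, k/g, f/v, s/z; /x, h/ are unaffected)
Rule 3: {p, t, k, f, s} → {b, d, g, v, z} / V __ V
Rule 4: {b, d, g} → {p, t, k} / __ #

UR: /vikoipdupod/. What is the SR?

Rule 1 (stop-cluster a-epenthesis): /p/ and /d/ form a stop–stop cluster, so [a] is inserted between them. /vikoipdupod/ → vikoipadupod.
Rule 2 (regressive voicing assimilation): no segment meets the environment; /vikoipadupod/ is unchanged.
Rule 3 (intervocalic voicing): /k/ is a voiceless obstruent between vowels /i/ and /o/, so it voices to [g]. /p/ is a voiceless obstruent between vowels /i/ and /a/, so it voices to [b]. /p/ is a voiceless obstruent between vowels /u/ and /o/, so it voices to [b]. /vikoipadupod/ → vigoibadubod.
Rule 4 (final devoicing): /d/ is a voiced stop in word-final position, so it devoices to [t]. /vigoibadubod/ → vigoibadubot.

vigoibadubot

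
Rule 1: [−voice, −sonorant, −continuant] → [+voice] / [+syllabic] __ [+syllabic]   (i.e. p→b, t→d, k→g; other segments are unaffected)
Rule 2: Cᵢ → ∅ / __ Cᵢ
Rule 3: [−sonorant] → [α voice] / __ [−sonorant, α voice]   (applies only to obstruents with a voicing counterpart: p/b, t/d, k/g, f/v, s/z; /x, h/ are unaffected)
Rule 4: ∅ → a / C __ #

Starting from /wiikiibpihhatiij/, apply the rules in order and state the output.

wiigiippihadiija

Rule 1 (intervocalic voicing): /k/ is a voiceless stop between vowels /i/ and /i/, so it voices to [g]. /t/ is a voiceless stop between vowels /a/ and /i/, so it voices to [d]. /wiikiibpihhatiij/ → wiigiibpihhadiij.
Rule 2 (degemination): /hh/ is a geminate; the first /h/ deletes. /wiigiibpihhadiij/ → wiigiibpihadiij.
Rule 3 (regressive voicing assimilation): /b/ precedes the voiceless obstruent /p/, so it devoices to [p] by assimilation. /wiigiibpihadiij/ → wiigiippihadiij.
Rule 4 (final a-epenthesis): the form ends in the consonant /j/, so [a] is inserted word-finally. /wiigiippihadiij/ → wiigiippihadiija.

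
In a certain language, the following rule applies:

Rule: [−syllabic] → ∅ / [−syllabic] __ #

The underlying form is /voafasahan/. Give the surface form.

voafasahan

No segment of /voafasahan/ meets the structural description of the rule, so the form surfaces unchanged.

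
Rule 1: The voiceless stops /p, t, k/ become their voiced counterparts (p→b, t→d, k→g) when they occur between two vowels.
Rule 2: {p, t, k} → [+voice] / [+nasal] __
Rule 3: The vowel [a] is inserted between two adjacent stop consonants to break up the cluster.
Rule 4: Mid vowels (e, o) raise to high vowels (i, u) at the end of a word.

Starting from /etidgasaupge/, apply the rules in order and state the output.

edidagasaupagi

Rule 1 (intervocalic voicing): /t/ is a voiceless stop between vowels /e/ and /i/, so it voices to [d]. /etidgasaupge/ → edidgasaupge.
Rule 2 (post-nasal voicing): no segment meets the environment; /edidgasaupge/ is unchanged.
Rule 3 (stop-cluster a-epenthesis): /d/ and /g/ form a stop–stop cluster, so [a] is inserted between them. /p/ and /g/ form a stop–stop cluster, so [a] is inserted between them. /edidgasaupge/ → edidagasaupage.
Rule 4 (final vowel raising): /e/ is a mid vowel in word-final position, so it raises to [i]. /edidagasaupage/ → edidagasaupagi.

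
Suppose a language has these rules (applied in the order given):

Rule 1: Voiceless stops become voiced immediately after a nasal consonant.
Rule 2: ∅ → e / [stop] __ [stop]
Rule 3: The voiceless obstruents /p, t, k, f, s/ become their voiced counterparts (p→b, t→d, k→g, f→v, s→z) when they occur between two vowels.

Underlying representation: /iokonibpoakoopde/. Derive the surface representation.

Rule 1 (post-nasal voicing): no segment meets the environment; /iokonibpoakoopde/ is unchanged.
Rule 2 (stop-cluster e-epenthesis): /b/ and /p/ form a stop–stop cluster, so [e] is inserted between them. /p/ and /d/ form a stop–stop cluster, so [e] is inserted between them. /iokonibpoakoopde/ → iokonibepoakoopede.
Rule 3 (intervocalic voicing): /k/ is a voiceless obstruent between vowels /o/ and /o/, so it voices to [g]. /p/ is a voiceless obstruent between vowels /e/ and /o/, so it voices to [b]. /k/ is a voiceless obstruent between vowels /a/ and /o/, so it voices to [g]. /p/ is a voiceless obstruent between vowels /o/ and /e/, so it voices to [b]. /iokonibepoakoopede/ → iogonibeboagoobede.

iogonibeboagoobede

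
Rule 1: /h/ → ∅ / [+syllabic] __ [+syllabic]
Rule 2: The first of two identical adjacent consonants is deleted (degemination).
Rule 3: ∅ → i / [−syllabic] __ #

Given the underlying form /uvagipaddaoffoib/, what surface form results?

uvagipadaofoibi

Rule 1 (intervocalic h-deletion): no segment meets the environment; /uvagipaddaoffoib/ is unchanged.
Rule 2 (degemination): /dd/ is a geminate; the first /d/ deletes. /ff/ is a geminate; the first /f/ deletes. /uvagipaddaoffoib/ → uvagipadaofoib.
Rule 3 (final i-epenthesis): the form ends in the consonant /b/, so [i] is inserted word-finally. /uvagipadaofoib/ → uvagipadaofoibi.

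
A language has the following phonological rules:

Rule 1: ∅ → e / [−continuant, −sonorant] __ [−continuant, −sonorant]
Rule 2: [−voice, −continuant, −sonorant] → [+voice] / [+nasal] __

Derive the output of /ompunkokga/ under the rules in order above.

Rule 1 (stop-cluster e-epenthesis): /k/ and /g/ form a stop–stop cluster, so [e] is inserted between them. /ompunkokga/ → ompunkokega.
Rule 2 (post-nasal voicing): /p/ is a voiceless stop immediately after the nasal /m/, so it voices to [b]. /k/ is a voiceless stop immediately after the nasal /n/, so it voices to [g]. /ompunkokega/ → ombungokega.

ombungokega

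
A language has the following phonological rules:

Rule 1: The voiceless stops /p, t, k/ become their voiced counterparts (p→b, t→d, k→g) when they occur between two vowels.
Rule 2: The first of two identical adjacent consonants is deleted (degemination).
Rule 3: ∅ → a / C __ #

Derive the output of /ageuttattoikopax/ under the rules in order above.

Rule 1 (intervocalic voicing): /k/ is a voiceless stop between vowels /i/ and /o/, so it voices to [g]. /p/ is a voiceless stop between vowels /o/ and /a/, so it voices to [b]. /ageuttattoikopax/ → ageuttattoigobax.
Rule 2 (degemination): /tt/ is a geminate; the first /t/ deletes. /tt/ is a geminate; the first /t/ deletes. /ageuttattoigobax/ → ageutatoigobax.
Rule 3 (final a-epenthesis): the form ends in the consonant /x/, so [a] is inserted word-finally. /ageutatoigobax/ → ageutatoigobaxa.

ageutatoigobaxa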